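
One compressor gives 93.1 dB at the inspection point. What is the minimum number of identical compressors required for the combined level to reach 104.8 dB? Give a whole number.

Need L₁ + 10·log₁₀ N ≥ 104.8, i.e. log₁₀ N ≥ 1.17.
N ≥ 10^(11.7/10) = 14.791, so N = 15.

15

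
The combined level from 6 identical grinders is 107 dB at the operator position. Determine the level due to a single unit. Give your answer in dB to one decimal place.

99.2 dB

For N identical incoherent sources L_total = L₁ + 10·log₁₀ N, so L₁ = 107 − 10·log₁₀(6) = 107 − 7.782.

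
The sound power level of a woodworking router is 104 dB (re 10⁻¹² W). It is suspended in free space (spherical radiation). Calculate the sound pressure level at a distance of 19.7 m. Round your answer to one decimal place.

67.1 dB

Free-field spherical radiation: L_p = L_w − 10·log₁₀(4π·r²), r = 19.7 m.
4π·r² = 4877 m², 10·log₁₀ of that is 36.881 dB.
L_p = 104 − 36.881 = 67.12 dB.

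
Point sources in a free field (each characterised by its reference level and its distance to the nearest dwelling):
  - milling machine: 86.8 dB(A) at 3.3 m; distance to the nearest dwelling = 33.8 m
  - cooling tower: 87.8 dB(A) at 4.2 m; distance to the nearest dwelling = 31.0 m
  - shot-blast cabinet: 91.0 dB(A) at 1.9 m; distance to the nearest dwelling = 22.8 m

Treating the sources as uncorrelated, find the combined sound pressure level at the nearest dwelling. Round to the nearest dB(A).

First find each source's level at the receiver (point-source: −20·log₁₀(r/r_ref)), then combine on an intensity basis.
milling machine: 86.8 − 20·log₁₀(33.8/3.3) = 86.8 − 20.21 = 66.59 dB(A).
cooling tower: 87.8 − 20·log₁₀(31.0/4.2) = 87.8 − 17.36 = 70.44 dB(A).
shot-blast cabinet: 91.0 − 20·log₁₀(22.8/1.9) = 91.0 − 21.58 = 69.42 dB(A).
Σ 10^(L/10) = 2.437e+07 → L_total = 10·log₁₀(2.437e+07) = 73.87 dB(A).

74 dB(A)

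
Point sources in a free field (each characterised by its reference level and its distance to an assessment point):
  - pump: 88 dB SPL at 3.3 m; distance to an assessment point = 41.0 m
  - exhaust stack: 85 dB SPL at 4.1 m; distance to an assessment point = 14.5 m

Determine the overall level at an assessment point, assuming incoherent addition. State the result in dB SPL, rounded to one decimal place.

Apply inverse-square spreading to bring every level to the receiver, then sum 10^(L/10).
pump: 88 − 20·log₁₀(41.0/3.3) = 88 − 21.89 = 66.11 dB SPL.
exhaust stack: 85 − 20·log₁₀(14.5/4.1) = 85 − 10.97 = 74.03 dB SPL.
Σ 10^(L/10) = 2.937e+07 → L_total = 10·log₁₀(2.937e+07) = 74.68 dB SPL.

74.7 dB SPL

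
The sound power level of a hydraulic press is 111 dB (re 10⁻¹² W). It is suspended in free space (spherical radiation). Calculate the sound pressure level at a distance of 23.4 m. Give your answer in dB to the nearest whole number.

73 dB

Free-field spherical radiation: L_p = L_w − 10·log₁₀(4π·r²), r = 23.4 m.
4π·r² = 6881 m², 10·log₁₀ of that is 38.376 dB.
L_p = 111 − 38.376 = 72.62 dB.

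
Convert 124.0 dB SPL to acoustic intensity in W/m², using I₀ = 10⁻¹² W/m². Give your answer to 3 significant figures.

2.51 W/m²

I/I₀ = 10^(124.0/10) = 2.512e+12, so I = 2.512e+12 × 10⁻¹² W/m².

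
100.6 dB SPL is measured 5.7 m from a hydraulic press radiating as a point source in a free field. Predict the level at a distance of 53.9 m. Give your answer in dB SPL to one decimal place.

Point-source attenuation: ΔL = 20·log₁₀(r₂/r₁) = 20·log₁₀(53.9/5.7) = 19.514 dB.
L₂ = 100.6 − 20·log₁₀(53.9/5.7) = 100.6 − 19.514 = 81.09 dB SPL.

81.1 dB SPL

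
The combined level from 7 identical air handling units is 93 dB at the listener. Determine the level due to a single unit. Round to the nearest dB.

85 dB

For N identical incoherent sources L_total = L₁ + 10·log₁₀ N, so L₁ = 93 − 10·log₁₀(7) = 93 − 8.451.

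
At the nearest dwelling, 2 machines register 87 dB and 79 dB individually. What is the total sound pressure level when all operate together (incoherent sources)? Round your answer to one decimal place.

Incoherent sources combine by intensity addition: L_total = 10·log₁₀(Σ 10^(L_i/10)).
Σ 10^(L/10) = 10^(87/10) + 10^(79/10) = 5.806e+08.
L_total = 10·log₁₀(5.806e+08) = 87.64 dB.

87.6 dB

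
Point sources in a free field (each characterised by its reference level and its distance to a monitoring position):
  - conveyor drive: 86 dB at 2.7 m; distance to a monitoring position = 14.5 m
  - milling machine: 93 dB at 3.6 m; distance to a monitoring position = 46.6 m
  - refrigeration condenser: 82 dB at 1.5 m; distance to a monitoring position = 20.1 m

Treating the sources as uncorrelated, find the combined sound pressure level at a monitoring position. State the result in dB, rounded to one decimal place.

Apply inverse-square spreading to bring every level to the receiver, then sum 10^(L/10).
conveyor drive: 86 − 20·log₁₀(14.5/2.7) = 86 − 14.60 = 71.40 dB.
milling machine: 93 − 20·log₁₀(46.6/3.6) = 93 − 22.24 = 70.76 dB.
refrigeration condenser: 82 − 20·log₁₀(20.1/1.5) = 82 − 22.54 = 59.46 dB.
Σ 10^(L/10) = 2.659e+07 → L_total = 10·log₁₀(2.659e+07) = 74.25 dB.

74.2 dB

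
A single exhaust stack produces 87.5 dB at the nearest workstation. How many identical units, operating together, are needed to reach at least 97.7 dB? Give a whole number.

Need L₁ + 10·log₁₀ N ≥ 97.7, i.e. log₁₀ N ≥ 1.02.
N ≥ 10^(10.2/10) = 10.471, so N = 11.

11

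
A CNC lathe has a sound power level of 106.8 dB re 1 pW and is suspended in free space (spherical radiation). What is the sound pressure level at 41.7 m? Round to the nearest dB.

Free-field spherical radiation: L_p = L_w − 10·log₁₀(4π·r²), r = 41.7 m.
4π·r² = 2.185e+04 m², 10·log₁₀ of that is 43.395 dB.
L_p = 106.8 − 43.395 = 63.41 dB.

63 dB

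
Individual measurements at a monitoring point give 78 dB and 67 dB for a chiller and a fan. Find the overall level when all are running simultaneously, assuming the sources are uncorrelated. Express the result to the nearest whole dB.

Incoherent sources combine by intensity addition: L_total = 10·log₁₀(Σ 10^(L_i/10)).
Σ 10^(L/10) = 10^(78/10) + 10^(67/10) = 6.811e+07.
L_total = 10·log₁₀(6.811e+07) = 78.33 dB.

78 dB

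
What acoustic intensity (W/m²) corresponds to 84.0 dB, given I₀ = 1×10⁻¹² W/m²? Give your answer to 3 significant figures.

0.000251 W/m²

I/I₀ = 10^(84.0/10) = 2.512e+08, so I = 2.512e+08 × 10⁻¹² W/m².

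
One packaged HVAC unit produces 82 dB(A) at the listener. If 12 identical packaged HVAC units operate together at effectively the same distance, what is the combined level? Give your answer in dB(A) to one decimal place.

92.8 dB(A)

L_total = L₁ + 10·log₁₀ N for N identical incoherent sources.
L_total = 82 + 10·log₁₀(12) = 82 + 10.792 = 92.79 dB(A).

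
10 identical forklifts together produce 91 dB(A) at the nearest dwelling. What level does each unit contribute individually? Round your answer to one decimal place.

Dividing the total intensity by 10 lowers the level by 10·log₁₀ 10 = 10.000 dB: L₁ = 91 − 10.000.

81.0 dB(A)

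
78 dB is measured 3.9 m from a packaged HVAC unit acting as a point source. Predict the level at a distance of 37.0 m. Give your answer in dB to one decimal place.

58.5 dB

For a point source, L₂ = L₁ − 20·log₁₀(r₂/r₁).
L₂ = 78 − 20·log₁₀(37.0/3.9) = 78 − 19.543 = 58.46 dB.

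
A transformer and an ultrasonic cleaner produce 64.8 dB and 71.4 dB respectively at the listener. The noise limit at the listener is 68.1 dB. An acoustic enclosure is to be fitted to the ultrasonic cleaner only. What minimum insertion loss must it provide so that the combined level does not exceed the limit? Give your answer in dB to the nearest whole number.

The untreated sources together contribute 10^(64.8/10) = 3.020e+06, i.e. 64.80 dB.
The limit corresponds to 10^(68.1/10) = 6.457e+06; subtracting the fixed part leaves 3.437e+06 for the ultrasonic cleaner, i.e. 65.36 dB.
So the ultrasonic cleaner must be reduced from 71.4 to 65.36 dB: IL = 6.04 dB.

6 dB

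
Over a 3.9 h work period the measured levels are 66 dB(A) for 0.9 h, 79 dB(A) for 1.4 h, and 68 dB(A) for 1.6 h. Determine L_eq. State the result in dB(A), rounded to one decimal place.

L_eq = 10·log₁₀[(1/T)·Σ tᵢ·10^(Lᵢ/10)] with T = 3.9 h.
Σ tᵢ·10^(Lᵢ/10) = 0.9·10^(66/10) + 1.4·10^(79/10) + 1.6·10^(68/10) = 1.249e+08.
L_eq = 10·log₁₀(1.249e+08/3.9) = 75.05 dB(A).

75.1 dB(A)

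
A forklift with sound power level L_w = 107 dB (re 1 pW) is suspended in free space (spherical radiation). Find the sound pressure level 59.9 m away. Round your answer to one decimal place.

L_p = L_w − 10·log₁₀(4π·r²) with r = 59.9 m.
4π·r² = 4.509e+04 m², 10·log₁₀ of that is 46.541 dB.
L_p = 107 − 46.541 = 60.46 dB.

60.5 dB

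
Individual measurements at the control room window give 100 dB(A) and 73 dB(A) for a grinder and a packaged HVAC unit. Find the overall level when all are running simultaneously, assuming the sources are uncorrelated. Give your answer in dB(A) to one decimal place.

100.0 dB(A)

For uncorrelated sources the intensities add, so convert each level to linear form, sum, and take 10·log₁₀ of the total.
Σ 10^(L/10) = 10^(100/10) + 10^(73/10) = 1.002e+10.
L_total = 10·log₁₀(1.002e+10) = 100.01 dB(A).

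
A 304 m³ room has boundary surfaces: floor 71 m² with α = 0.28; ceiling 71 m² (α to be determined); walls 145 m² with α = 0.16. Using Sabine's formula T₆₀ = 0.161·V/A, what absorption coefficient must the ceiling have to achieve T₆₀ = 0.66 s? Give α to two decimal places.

Required total absorption A = 0.161·304/0.66 = 74.16 m².
Absorption from the other surfaces = 71·0.28 + 145·0.16 = 43.08 m², so the ceiling must supply 31.08 m² over 71 m².
α = 31.08/71 = 0.438.

0.44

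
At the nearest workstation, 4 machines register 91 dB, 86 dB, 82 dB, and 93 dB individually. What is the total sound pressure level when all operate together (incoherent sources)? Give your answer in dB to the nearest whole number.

96 dB

Incoherent sources combine by intensity addition: L_total = 10·log₁₀(Σ 10^(L_i/10)).
Σ 10^(L/10) = 10^(91/10) + 10^(86/10) + 10^(82/10) + 10^(93/10) = 3.811e+09.
L_total = 10·log₁₀(3.811e+09) = 95.81 dB.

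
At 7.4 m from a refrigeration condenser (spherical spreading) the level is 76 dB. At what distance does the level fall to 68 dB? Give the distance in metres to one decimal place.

The 8.0 dB drop corresponds to a distance ratio of 10^(8.0/20) for a point source.
r₂ = 7.4·10^((76−68)/20) = 7.4·10^(8.0/20) = 18.59 m.

18.6 m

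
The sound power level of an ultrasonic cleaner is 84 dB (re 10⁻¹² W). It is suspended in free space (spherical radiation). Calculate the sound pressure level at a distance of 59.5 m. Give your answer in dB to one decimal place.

L_p = L_w − 10·log₁₀(4π·r²) with r = 59.5 m.
4π·r² = 4.449e+04 m², 10·log₁₀ of that is 46.482 dB.
L_p = 84 − 46.482 = 37.52 dB.

37.5 dB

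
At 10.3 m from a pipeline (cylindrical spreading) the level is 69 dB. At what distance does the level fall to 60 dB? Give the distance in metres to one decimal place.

81.8 m

The 9.0 dB drop corresponds to a distance ratio of 10^(9.0/10) for a line source.
r₂ = 10.3·10^((69−60)/10) = 10.3·10^(9.0/10) = 81.82 m.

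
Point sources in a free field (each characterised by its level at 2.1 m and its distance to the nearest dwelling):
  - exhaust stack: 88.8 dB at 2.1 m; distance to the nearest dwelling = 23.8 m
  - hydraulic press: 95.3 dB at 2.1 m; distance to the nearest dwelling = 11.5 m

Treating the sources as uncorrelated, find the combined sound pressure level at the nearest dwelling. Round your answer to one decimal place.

80.8 dB

Apply inverse-square spreading to bring every level to the receiver, then sum 10^(L/10).
exhaust stack: 88.8 − 20·log₁₀(23.8/2.1) = 88.8 − 21.09 = 67.71 dB.
hydraulic press: 95.3 − 20·log₁₀(11.5/2.1) = 95.3 − 14.77 = 80.53 dB.
Σ 10^(L/10) = 1.189e+08 → L_total = 10·log₁₀(1.189e+08) = 80.75 dB.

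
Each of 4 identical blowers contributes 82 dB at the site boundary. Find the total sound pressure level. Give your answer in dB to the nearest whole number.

With 4 equal, uncorrelated contributions the intensity is 4× that of one unit, giving a rise of 10·log₁₀ 4.
L_total = 82 + 10·log₁₀(4) = 82 + 6.021 = 88.02 dB.

88 dB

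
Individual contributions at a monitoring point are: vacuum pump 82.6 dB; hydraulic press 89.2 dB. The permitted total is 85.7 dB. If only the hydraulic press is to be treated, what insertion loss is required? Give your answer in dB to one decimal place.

6.4 dB

Fixed contribution from the other source: Σ 10^(L/10) = 10^(82.6/10) = 1.820e+08 (82.60 dB).
To meet 85.7 dB overall, the treated hydraulic press may contribute at most 10^(85.7/10) − 1.820e+08 = 1.896e+08, i.e. 82.78 dB.
Required insertion loss = 89.2 − 82.78 = 6.42 dB.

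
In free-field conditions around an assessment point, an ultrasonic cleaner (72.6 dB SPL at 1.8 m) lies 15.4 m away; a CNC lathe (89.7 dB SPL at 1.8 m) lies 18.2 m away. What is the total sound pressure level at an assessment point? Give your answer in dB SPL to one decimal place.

69.7 dB SPL

Propagate each source to the receiver with L = L_ref − 20·log₁₀(r/r_ref), then add intensities.
ultrasonic cleaner: 72.6 − 20·log₁₀(15.4/1.8) = 72.6 − 18.64 = 53.96 dB SPL.
CNC lathe: 89.7 − 20·log₁₀(18.2/1.8) = 89.7 − 20.10 = 69.60 dB SPL.
Σ 10^(L/10) = 9.377e+06 → L_total = 10·log₁₀(9.377e+06) = 69.72 dB SPL.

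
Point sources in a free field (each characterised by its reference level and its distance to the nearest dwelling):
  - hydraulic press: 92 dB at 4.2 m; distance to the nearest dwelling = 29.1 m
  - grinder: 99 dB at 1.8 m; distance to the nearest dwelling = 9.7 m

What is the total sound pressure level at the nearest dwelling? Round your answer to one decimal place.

Propagate each source to the receiver with L = L_ref − 20·log₁₀(r/r_ref), then add intensities.
hydraulic press: 92 − 20·log₁₀(29.1/4.2) = 92 − 16.81 = 75.19 dB.
grinder: 99 − 20·log₁₀(9.7/1.8) = 99 − 14.63 = 84.37 dB.
Σ 10^(L/10) = 3.065e+08 → L_total = 10·log₁₀(3.065e+08) = 84.86 dB.

84.9 dB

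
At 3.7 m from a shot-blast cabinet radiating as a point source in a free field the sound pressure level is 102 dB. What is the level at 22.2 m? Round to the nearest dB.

86 dB

For a point source, L₂ = L₁ − 20·log₁₀(r₂/r₁).
L₂ = 102 − 20·log₁₀(22.2/3.7) = 102 − 15.563 = 86.44 dB.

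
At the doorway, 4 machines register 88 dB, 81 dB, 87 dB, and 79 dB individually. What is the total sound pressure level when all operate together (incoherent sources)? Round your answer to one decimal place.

91.3 dB

Incoherent sources combine by intensity addition: L_total = 10·log₁₀(Σ 10^(L_i/10)).
Σ 10^(L/10) = 10^(88/10) + 10^(81/10) + 10^(87/10) + 10^(79/10) = 1.337e+09.
L_total = 10·log₁₀(1.337e+09) = 91.26 dB.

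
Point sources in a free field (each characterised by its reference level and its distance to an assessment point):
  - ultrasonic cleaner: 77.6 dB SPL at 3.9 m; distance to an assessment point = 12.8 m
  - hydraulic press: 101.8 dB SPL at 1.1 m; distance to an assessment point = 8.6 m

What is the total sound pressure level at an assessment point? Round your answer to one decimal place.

Apply inverse-square spreading to bring every level to the receiver, then sum 10^(L/10).
ultrasonic cleaner: 77.6 − 20·log₁₀(12.8/3.9) = 77.6 − 10.32 = 67.28 dB SPL.
hydraulic press: 101.8 − 20·log₁₀(8.6/1.1) = 101.8 − 17.86 = 83.94 dB SPL.
Σ 10^(L/10) = 2.530e+08 → L_total = 10·log₁₀(2.530e+08) = 84.03 dB SPL.

84.0 dB SPL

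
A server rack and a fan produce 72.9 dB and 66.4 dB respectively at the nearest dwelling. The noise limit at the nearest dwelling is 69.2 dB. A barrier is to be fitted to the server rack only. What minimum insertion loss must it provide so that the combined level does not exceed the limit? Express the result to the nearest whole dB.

The untreated sources together contribute 10^(66.4/10) = 4.365e+06, i.e. 66.40 dB.
The limit corresponds to 10^(69.2/10) = 8.318e+06; subtracting the fixed part leaves 3.952e+06 for the server rack, i.e. 65.97 dB.
So the server rack must be reduced from 72.9 to 65.97 dB: IL = 6.93 dB.

7 dB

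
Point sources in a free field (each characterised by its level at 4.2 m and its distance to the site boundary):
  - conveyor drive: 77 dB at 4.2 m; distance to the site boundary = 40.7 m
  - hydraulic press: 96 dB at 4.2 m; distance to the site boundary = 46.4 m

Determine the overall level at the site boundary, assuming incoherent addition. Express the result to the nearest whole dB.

Propagate each source to the receiver with L = L_ref − 20·log₁₀(r/r_ref), then add intensities.
conveyor drive: 77 − 20·log₁₀(40.7/4.2) = 77 − 19.73 = 57.27 dB.
hydraulic press: 96 − 20·log₁₀(46.4/4.2) = 96 − 20.87 = 75.13 dB.
Σ 10^(L/10) = 3.315e+07 → L_total = 10·log₁₀(3.315e+07) = 75.21 dB.

75 dB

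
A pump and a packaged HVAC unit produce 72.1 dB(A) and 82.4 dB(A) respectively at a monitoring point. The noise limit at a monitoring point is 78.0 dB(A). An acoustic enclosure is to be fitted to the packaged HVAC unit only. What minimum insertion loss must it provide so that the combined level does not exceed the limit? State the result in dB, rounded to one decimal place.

5.7 dB

Everything except the packaged HVAC unit sums to 10^(72.1/10) = 1.622e+07 in linear terms, 72.10 dB(A).
The limit corresponds to 10^(78.0/10) = 6.310e+07; subtracting the fixed part leaves 4.688e+07 for the packaged HVAC unit, i.e. 76.71 dB(A).
So the packaged HVAC unit must be reduced from 82.4 to 76.71 dB(A): IL = 5.69 dB.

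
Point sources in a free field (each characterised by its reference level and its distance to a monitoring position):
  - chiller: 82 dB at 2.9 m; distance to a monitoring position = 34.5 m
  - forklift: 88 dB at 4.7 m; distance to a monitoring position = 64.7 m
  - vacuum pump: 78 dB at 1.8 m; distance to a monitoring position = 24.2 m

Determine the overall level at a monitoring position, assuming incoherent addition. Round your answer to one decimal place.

First find each source's level at the receiver (point-source: −20·log₁₀(r/r_ref)), then combine on an intensity basis.
chiller: 82 − 20·log₁₀(34.5/2.9) = 82 − 21.51 = 60.49 dB.
forklift: 88 − 20·log₁₀(64.7/4.7) = 88 − 22.78 = 65.22 dB.
vacuum pump: 78 − 20·log₁₀(24.2/1.8) = 78 − 22.57 = 55.43 dB.
Σ 10^(L/10) = 4.798e+06 → L_total = 10·log₁₀(4.798e+06) = 66.81 dB.

66.8 dB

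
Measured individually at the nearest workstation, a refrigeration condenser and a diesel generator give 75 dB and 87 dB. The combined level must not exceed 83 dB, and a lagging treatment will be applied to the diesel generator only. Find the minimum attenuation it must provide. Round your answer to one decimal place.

The untreated sources together contribute 10^(75/10) = 3.162e+07, i.e. 75.00 dB.
To meet 83 dB overall, the treated diesel generator may contribute at most 10^(83/10) − 3.162e+07 = 1.679e+08, i.e. 82.25 dB.
So the diesel generator must be reduced from 87 to 82.25 dB: IL = 4.75 dB.

4.7 dB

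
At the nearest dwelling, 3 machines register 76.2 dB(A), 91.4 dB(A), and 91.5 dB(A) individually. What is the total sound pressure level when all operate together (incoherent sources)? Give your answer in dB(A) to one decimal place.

For uncorrelated sources the intensities add, so convert each level to linear form, sum, and take 10·log₁₀ of the total.
Σ 10^(L/10) = 10^(76.2/10) + 10^(91.4/10) + 10^(91.5/10) = 2.835e+09.
L_total = 10·log₁₀(2.835e+09) = 94.52 dB(A).

94.5 dB(A)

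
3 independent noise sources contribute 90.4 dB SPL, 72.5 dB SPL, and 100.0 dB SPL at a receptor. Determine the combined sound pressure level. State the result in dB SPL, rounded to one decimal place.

100.5 dB SPL

Incoherent sources combine by intensity addition: L_total = 10·log₁₀(Σ 10^(L_i/10)).
Σ 10^(L/10) = 10^(90.4/10) + 10^(72.5/10) + 10^(100.0/10) = 1.111e+10.
L_total = 10·log₁₀(1.111e+10) = 100.46 dB SPL.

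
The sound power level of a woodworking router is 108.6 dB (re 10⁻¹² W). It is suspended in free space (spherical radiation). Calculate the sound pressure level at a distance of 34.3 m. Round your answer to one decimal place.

66.9 dB

The power spreads over a sphere of area 4π·r², so L_p = L_w − 10·log₁₀(4π·r²).
4π·r² = 1.478e+04 m², 10·log₁₀ of that is 41.698 dB.
L_p = 108.6 − 41.698 = 66.90 dB.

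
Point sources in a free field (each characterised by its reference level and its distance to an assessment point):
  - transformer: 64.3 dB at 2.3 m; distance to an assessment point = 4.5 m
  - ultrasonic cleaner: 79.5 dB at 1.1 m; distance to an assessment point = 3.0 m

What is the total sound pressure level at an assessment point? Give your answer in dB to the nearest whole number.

71 dB

First find each source's level at the receiver (point-source: −20·log₁₀(r/r_ref)), then combine on an intensity basis.
transformer: 64.3 − 20·log₁₀(4.5/2.3) = 64.3 − 5.83 = 58.47 dB.
ultrasonic cleaner: 79.5 − 20·log₁₀(3.0/1.1) = 79.5 − 8.71 = 70.79 dB.
Σ 10^(L/10) = 1.269e+07 → L_total = 10·log₁₀(1.269e+07) = 71.03 dB.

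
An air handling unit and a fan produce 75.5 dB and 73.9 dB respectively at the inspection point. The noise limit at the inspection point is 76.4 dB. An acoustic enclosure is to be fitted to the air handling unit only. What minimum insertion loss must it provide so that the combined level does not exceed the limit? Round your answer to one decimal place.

The untreated sources together contribute 10^(73.9/10) = 2.455e+07, i.e. 73.90 dB.
To meet 76.4 dB overall, the treated air handling unit may contribute at most 10^(76.4/10) − 2.455e+07 = 1.910e+07, i.e. 72.81 dB.
Required insertion loss = 75.5 − 72.81 = 2.69 dB.

2.7 dB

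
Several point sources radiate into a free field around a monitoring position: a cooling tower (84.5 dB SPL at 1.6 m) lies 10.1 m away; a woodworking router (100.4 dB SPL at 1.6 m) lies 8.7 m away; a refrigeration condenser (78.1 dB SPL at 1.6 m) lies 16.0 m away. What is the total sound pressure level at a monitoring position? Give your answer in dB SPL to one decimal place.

Propagate each source to the receiver with L = L_ref − 20·log₁₀(r/r_ref), then add intensities.
cooling tower: 84.5 − 20·log₁₀(10.1/1.6) = 84.5 − 16.00 = 68.50 dB SPL.
woodworking router: 100.4 − 20·log₁₀(8.7/1.6) = 100.4 − 14.71 = 85.69 dB SPL.
refrigeration condenser: 78.1 − 20·log₁₀(16.0/1.6) = 78.1 − 20.00 = 58.10 dB SPL.
Σ 10^(L/10) = 3.786e+08 → L_total = 10·log₁₀(3.786e+08) = 85.78 dB SPL.

85.8 dB SPL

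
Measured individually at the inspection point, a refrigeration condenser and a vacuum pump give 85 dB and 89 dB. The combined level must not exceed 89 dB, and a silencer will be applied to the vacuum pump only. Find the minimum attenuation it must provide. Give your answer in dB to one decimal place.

2.2 dB

The untreated sources together contribute 10^(85/10) = 3.162e+08, i.e. 85.00 dB.
The limit corresponds to 10^(89/10) = 7.943e+08; subtracting the fixed part leaves 4.781e+08 for the vacuum pump, i.e. 86.80 dB.
So the vacuum pump must be reduced from 89 to 86.80 dB: IL = 2.20 dB.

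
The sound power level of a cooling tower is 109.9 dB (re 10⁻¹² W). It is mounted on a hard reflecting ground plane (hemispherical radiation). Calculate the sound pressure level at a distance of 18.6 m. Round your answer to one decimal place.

76.5 dB

L_p = L_w − 10·log₁₀(2π·r²) with r = 18.6 m.
2π·r² = 2174 m², 10·log₁₀ of that is 33.372 dB.
L_p = 109.9 − 33.372 = 76.53 dB.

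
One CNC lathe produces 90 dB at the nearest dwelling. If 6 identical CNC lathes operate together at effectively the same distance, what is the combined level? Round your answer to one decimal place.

97.8 dB

L_total = L₁ + 10·log₁₀ N for N identical incoherent sources.
L_total = 90 + 10·log₁₀(6) = 90 + 7.782 = 97.78 dB.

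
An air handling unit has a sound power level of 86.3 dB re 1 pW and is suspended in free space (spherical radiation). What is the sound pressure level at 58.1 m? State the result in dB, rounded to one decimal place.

40.0 dB

L_p = L_w − 10·log₁₀(4π·r²) with r = 58.1 m.
4π·r² = 4.242e+04 m², 10·log₁₀ of that is 46.276 dB.
L_p = 86.3 − 46.276 = 40.02 dB.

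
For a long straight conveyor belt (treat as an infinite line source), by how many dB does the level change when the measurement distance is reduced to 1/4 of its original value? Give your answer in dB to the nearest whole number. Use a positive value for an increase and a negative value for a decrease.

With cylindrical spreading the level changes by −10·log₁₀(r₂/r₁).
ΔL = −10·log₁₀(0.25) = +6.02 dB.

+6 dB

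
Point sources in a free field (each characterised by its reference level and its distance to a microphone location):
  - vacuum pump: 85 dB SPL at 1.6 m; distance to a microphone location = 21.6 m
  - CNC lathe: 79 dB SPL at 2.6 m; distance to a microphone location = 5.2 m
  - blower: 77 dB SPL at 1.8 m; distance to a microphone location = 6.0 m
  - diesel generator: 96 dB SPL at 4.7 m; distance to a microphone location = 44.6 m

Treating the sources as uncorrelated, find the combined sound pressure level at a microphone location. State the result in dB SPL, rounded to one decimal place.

Apply inverse-square spreading to bring every level to the receiver, then sum 10^(L/10).
vacuum pump: 85 − 20·log₁₀(21.6/1.6) = 85 − 22.61 = 62.39 dB SPL.
CNC lathe: 79 − 20·log₁₀(5.2/2.6) = 79 − 6.02 = 72.98 dB SPL.
blower: 77 − 20·log₁₀(6.0/1.8) = 77 − 10.46 = 66.54 dB SPL.
diesel generator: 96 − 20·log₁₀(44.6/4.7) = 96 − 19.54 = 76.46 dB SPL.
Σ 10^(L/10) = 7.031e+07 → L_total = 10·log₁₀(7.031e+07) = 78.47 dB SPL.

78.5 dB SPL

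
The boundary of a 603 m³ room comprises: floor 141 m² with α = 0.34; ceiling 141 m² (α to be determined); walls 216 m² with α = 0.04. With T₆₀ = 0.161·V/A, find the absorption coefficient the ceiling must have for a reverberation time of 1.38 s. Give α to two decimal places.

0.10

From T₆₀ = 0.161·V/A, the target T₆₀ = 1.38 s needs A = 0.161·603/1.38 = 70.35 m².
Absorption from the other surfaces = 141·0.34 + 216·0.04 = 56.58 m², so the ceiling must supply 13.77 m² over 141 m².
α = 13.77/141 = 0.098.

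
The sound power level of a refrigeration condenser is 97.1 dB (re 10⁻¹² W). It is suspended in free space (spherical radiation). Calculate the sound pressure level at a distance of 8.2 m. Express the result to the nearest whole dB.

The power spreads over a sphere of area 4π·r², so L_p = L_w − 10·log₁₀(4π·r²).
4π·r² = 845 m², 10·log₁₀ of that is 29.268 dB.
L_p = 97.1 − 29.268 = 67.83 dB.

68 dB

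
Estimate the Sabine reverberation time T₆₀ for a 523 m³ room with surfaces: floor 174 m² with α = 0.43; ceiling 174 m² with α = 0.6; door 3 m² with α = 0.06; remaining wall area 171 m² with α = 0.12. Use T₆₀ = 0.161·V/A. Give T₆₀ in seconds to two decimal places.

0.42 s

Total absorption A = 174·0.43 + 174·0.6 + 3·0.06 + 171·0.12 = 199.92 m² sabins.
T₆₀ = 0.161·V/A = 0.161·523/199.92 = 0.421 s.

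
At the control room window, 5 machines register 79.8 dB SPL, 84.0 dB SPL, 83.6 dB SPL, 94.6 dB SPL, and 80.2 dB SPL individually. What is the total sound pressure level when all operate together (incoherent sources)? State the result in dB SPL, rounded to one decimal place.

Incoherent sources combine by intensity addition: L_total = 10·log₁₀(Σ 10^(L_i/10)).
Σ 10^(L/10) = 10^(79.8/10) + 10^(84.0/10) + 10^(83.6/10) + 10^(94.6/10) + 10^(80.2/10) = 3.565e+09.
L_total = 10·log₁₀(3.565e+09) = 95.52 dB SPL.

95.5 dB SPL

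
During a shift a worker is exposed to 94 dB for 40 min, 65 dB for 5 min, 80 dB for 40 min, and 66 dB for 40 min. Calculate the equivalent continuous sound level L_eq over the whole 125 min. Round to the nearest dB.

The energy average is taken in the linear domain: L_eq = 10·log₁₀[(Σ tᵢ·10^(Lᵢ/10))/T], T = 125 min.
Σ tᵢ·10^(Lᵢ/10) = 40·10^(94/10) + 5·10^(65/10) + 40·10^(80/10) + 40·10^(66/10) = 1.047e+11.
L_eq = 10·log₁₀(1.047e+11/125) = 89.23 dB.

89 dB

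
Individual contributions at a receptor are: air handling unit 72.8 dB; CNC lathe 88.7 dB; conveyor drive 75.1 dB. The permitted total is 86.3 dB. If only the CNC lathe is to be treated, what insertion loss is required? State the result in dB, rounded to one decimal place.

3.0 dB

Everything except the CNC lathe sums to 10^(72.8/10) + 10^(75.1/10) = 5.141e+07 in linear terms, 77.11 dB.
The limit corresponds to 10^(86.3/10) = 4.266e+08; subtracting the fixed part leaves 3.752e+08 for the CNC lathe, i.e. 85.74 dB.
Required insertion loss = 88.7 − 85.74 = 2.96 dB.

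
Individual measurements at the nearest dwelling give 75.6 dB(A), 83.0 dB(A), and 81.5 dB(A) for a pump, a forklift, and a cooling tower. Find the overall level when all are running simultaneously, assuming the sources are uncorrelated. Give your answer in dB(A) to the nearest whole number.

86 dB(A)

For uncorrelated sources the intensities add, so convert each level to linear form, sum, and take 10·log₁₀ of the total.
Σ 10^(L/10) = 10^(75.6/10) + 10^(83.0/10) + 10^(81.5/10) = 3.771e+08.
L_total = 10·log₁₀(3.771e+08) = 85.76 dB(A).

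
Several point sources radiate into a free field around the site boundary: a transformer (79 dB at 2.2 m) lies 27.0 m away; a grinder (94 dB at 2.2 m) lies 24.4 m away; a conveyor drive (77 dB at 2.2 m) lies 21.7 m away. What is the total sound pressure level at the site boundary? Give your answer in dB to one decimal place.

73.3 dB

Propagate each source to the receiver with L = L_ref − 20·log₁₀(r/r_ref), then add intensities.
transformer: 79 − 20·log₁₀(27.0/2.2) = 79 − 21.78 = 57.22 dB.
grinder: 94 − 20·log₁₀(24.4/2.2) = 94 − 20.90 = 73.10 dB.
conveyor drive: 77 − 20·log₁₀(21.7/2.2) = 77 − 19.88 = 57.12 dB.
Σ 10^(L/10) = 2.146e+07 → L_total = 10·log₁₀(2.146e+07) = 73.32 dB.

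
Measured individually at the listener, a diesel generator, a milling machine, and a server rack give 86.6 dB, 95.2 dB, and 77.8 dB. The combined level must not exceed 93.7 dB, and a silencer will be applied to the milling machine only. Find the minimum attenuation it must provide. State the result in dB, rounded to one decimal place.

Fixed contribution from the other sources: Σ 10^(L/10) = 10^(86.6/10) + 10^(77.8/10) = 5.173e+08 (87.14 dB).
To meet 93.7 dB overall, the treated milling machine may contribute at most 10^(93.7/10) − 5.173e+08 = 1.827e+09, i.e. 92.62 dB.
Required insertion loss = 95.2 − 92.62 = 2.58 dB.

2.6 dB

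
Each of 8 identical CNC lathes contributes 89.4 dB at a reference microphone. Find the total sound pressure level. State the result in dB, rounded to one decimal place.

L_total = L₁ + 10·log₁₀ N for N identical incoherent sources.
L_total = 89.4 + 10·log₁₀(8) = 89.4 + 9.031 = 98.43 dB.

98.4 dB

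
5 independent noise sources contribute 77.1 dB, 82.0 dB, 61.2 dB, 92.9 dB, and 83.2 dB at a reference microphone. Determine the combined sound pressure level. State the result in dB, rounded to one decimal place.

For uncorrelated sources the intensities add, so convert each level to linear form, sum, and take 10·log₁₀ of the total.
Σ 10^(L/10) = 10^(77.1/10) + 10^(82.0/10) + 10^(61.2/10) + 10^(92.9/10) + 10^(83.2/10) = 2.370e+09.
L_total = 10·log₁₀(2.370e+09) = 93.75 dB.

93.7 dB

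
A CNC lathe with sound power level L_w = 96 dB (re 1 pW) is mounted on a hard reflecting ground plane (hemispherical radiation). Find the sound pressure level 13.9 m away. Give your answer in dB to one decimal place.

65.2 dB

The power spreads over a hemisphere of area 2π·r², so L_p = L_w − 10·log₁₀(2π·r²).
2π·r² = 1214 m², 10·log₁₀ of that is 30.842 dB.
L_p = 96 − 30.842 = 65.16 dB.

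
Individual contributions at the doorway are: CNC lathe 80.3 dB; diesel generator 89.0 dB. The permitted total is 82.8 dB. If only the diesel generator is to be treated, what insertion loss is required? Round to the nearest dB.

10 dB

The untreated sources together contribute 10^(80.3/10) = 1.072e+08, i.e. 80.30 dB.
The limit corresponds to 10^(82.8/10) = 1.905e+08; subtracting the fixed part leaves 8.339e+07 for the diesel generator, i.e. 79.21 dB.
Required insertion loss = 89.0 − 79.21 = 9.79 dB.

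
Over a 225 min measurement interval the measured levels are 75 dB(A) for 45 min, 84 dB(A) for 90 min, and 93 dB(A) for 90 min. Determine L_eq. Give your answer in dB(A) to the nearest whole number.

90 dB(A)

Weight each interval's intensity by its duration and average over T = 225 min:
Σ tᵢ·10^(Lᵢ/10) = 45·10^(75/10) + 90·10^(84/10) + 90·10^(93/10) = 2.036e+11.
L_eq = 10·log₁₀(2.036e+11/225) = 89.57 dB(A).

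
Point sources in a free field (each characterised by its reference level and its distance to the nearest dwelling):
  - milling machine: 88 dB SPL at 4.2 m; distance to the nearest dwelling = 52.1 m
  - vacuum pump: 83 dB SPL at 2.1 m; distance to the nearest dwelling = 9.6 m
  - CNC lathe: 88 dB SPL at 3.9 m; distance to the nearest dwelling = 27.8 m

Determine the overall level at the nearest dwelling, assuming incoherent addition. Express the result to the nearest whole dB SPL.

74 dB SPL

First find each source's level at the receiver (point-source: −20·log₁₀(r/r_ref)), then combine on an intensity basis.
milling machine: 88 − 20·log₁₀(52.1/4.2) = 88 − 21.87 = 66.13 dB SPL.
vacuum pump: 83 − 20·log₁₀(9.6/2.1) = 83 − 13.20 = 69.80 dB SPL.
CNC lathe: 88 − 20·log₁₀(27.8/3.9) = 88 − 17.06 = 70.94 dB SPL.
Σ 10^(L/10) = 2.607e+07 → L_total = 10·log₁₀(2.607e+07) = 74.16 dB SPL.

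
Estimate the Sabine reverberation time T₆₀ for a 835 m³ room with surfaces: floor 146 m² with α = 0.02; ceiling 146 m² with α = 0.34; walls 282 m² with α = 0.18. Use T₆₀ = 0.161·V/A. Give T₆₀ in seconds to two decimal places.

Summing Sᵢαᵢ: 146·0.02 + 146·0.34 + 282·0.18 = 103.32 m².
T₆₀ = 0.161·V/A = 0.161·835/103.32 = 1.301 s.

1.30 s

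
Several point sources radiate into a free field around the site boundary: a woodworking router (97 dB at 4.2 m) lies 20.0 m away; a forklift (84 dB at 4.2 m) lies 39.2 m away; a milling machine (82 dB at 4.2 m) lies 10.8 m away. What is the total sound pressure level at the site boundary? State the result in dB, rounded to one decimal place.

83.9 dB

Propagate each source to the receiver with L = L_ref − 20·log₁₀(r/r_ref), then add intensities.
woodworking router: 97 − 20·log₁₀(20.0/4.2) = 97 − 13.56 = 83.44 dB.
forklift: 84 − 20·log₁₀(39.2/4.2) = 84 − 19.40 = 64.60 dB.
milling machine: 82 − 20·log₁₀(10.8/4.2) = 82 − 8.20 = 73.80 dB.
Σ 10^(L/10) = 2.479e+08 → L_total = 10·log₁₀(2.479e+08) = 83.94 dB.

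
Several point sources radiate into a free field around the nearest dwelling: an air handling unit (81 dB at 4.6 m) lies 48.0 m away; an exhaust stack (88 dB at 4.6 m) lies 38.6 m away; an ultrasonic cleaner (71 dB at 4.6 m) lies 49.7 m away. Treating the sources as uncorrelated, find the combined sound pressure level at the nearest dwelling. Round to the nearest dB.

First find each source's level at the receiver (point-source: −20·log₁₀(r/r_ref)), then combine on an intensity basis.
air handling unit: 81 − 20·log₁₀(48.0/4.6) = 81 − 20.37 = 60.63 dB.
exhaust stack: 88 − 20·log₁₀(38.6/4.6) = 88 − 18.48 = 69.52 dB.
ultrasonic cleaner: 71 − 20·log₁₀(49.7/4.6) = 71 − 20.67 = 50.33 dB.
Σ 10^(L/10) = 1.022e+07 → L_total = 10·log₁₀(1.022e+07) = 70.10 dB.

70 dB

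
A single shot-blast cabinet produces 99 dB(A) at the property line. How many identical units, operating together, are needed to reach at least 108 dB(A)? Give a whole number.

The shortfall is 108 − 99 = 9.0 dB, and N units add 10·log₁₀ N, so need 10·log₁₀ N ≥ 9.0.
N ≥ 10^(9.0/10) = 7.943, so N = 8.

8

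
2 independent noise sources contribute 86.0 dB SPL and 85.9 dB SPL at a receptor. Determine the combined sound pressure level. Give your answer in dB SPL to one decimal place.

For uncorrelated sources the intensities add, so convert each level to linear form, sum, and take 10·log₁₀ of the total.
Σ 10^(L/10) = 10^(86.0/10) + 10^(85.9/10) = 7.872e+08.
L_total = 10·log₁₀(7.872e+08) = 88.96 dB SPL.

89.0 dB SPL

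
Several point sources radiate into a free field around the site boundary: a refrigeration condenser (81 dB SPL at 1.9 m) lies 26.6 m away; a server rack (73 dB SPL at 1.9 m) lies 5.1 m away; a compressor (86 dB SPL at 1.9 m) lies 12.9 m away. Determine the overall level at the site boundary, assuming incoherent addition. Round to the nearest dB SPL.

71 dB SPL

First find each source's level at the receiver (point-source: −20·log₁₀(r/r_ref)), then combine on an intensity basis.
refrigeration condenser: 81 − 20·log₁₀(26.6/1.9) = 81 − 22.92 = 58.08 dB SPL.
server rack: 73 − 20·log₁₀(5.1/1.9) = 73 − 8.58 = 64.42 dB SPL.
compressor: 86 − 20·log₁₀(12.9/1.9) = 86 − 16.64 = 69.36 dB SPL.
Σ 10^(L/10) = 1.205e+07 → L_total = 10·log₁₀(1.205e+07) = 70.81 dB SPL.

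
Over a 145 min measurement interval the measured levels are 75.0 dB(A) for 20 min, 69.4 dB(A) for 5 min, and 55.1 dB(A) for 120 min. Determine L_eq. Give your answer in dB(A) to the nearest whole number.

67 dB(A)

Weight each interval's intensity by its duration and average over T = 145 min:
Σ tᵢ·10^(Lᵢ/10) = 20·10^(75.0/10) + 5·10^(69.4/10) + 120·10^(55.1/10) = 7.148e+08.
L_eq = 10·log₁₀(7.148e+08/145) = 66.93 dB(A).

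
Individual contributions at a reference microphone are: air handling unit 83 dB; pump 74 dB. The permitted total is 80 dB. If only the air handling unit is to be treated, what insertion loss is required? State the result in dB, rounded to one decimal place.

Everything except the air handling unit sums to 10^(74/10) = 2.512e+07 in linear terms, 74.00 dB.
The limit corresponds to 10^(80/10) = 1.000e+08; subtracting the fixed part leaves 7.488e+07 for the air handling unit, i.e. 78.74 dB.
Required insertion loss = 83 − 78.74 = 4.26 dB.

4.3 dB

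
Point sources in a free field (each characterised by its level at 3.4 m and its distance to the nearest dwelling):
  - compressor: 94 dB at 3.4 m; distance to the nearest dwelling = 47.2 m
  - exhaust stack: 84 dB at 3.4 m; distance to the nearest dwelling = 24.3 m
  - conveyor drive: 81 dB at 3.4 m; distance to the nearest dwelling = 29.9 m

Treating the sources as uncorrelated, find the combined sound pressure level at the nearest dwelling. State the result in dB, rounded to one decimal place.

72.9 dB

Propagate each source to the receiver with L = L_ref − 20·log₁₀(r/r_ref), then add intensities.
compressor: 94 − 20·log₁₀(47.2/3.4) = 94 − 22.85 = 71.15 dB.
exhaust stack: 84 − 20·log₁₀(24.3/3.4) = 84 − 17.08 = 66.92 dB.
conveyor drive: 81 − 20·log₁₀(29.9/3.4) = 81 − 18.88 = 62.12 dB.
Σ 10^(L/10) = 1.958e+07 → L_total = 10·log₁₀(1.958e+07) = 72.92 dB.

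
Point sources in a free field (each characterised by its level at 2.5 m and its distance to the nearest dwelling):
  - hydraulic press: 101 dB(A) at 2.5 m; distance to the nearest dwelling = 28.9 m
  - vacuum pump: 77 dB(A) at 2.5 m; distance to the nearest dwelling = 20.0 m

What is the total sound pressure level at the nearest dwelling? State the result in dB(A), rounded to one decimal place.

Propagate each source to the receiver with L = L_ref − 20·log₁₀(r/r_ref), then add intensities.
hydraulic press: 101 − 20·log₁₀(28.9/2.5) = 101 − 21.26 = 79.74 dB(A).
vacuum pump: 77 − 20·log₁₀(20.0/2.5) = 77 − 18.06 = 58.94 dB(A).
Σ 10^(L/10) = 9.499e+07 → L_total = 10·log₁₀(9.499e+07) = 79.78 dB(A).

79.8 dB(A)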